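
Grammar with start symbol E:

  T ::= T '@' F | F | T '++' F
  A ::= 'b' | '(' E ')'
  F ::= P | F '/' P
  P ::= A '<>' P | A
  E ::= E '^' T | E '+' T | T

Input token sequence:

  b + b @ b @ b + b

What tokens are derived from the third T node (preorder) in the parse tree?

b @ b

[E [E [E [T [F [P [A b]]]]] + [T [T [T [F [P [A b]]]] @ [F [P [A b]]]] @ [F [P [A b]]]]] + [T [F [P [A b]]]]]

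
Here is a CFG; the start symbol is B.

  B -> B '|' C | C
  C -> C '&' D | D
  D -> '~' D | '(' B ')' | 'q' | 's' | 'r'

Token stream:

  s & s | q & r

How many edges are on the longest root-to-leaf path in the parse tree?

5

[B [B [C [C [D s]] & [D s]]] | [C [C [D q]] & [D r]]]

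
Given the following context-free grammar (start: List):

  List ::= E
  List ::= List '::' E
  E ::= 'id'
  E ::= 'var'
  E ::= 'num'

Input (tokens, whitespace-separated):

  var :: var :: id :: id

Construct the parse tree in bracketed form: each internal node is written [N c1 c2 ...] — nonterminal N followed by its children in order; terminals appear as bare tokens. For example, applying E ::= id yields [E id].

List
List :: E
List :: E :: E
List :: E :: E :: E
E :: E :: E :: E
var :: E :: E :: E
var :: var :: E :: E
var :: var :: id :: E
var :: var :: id :: id

[List [List [List [List [E var]] :: [E var]] :: [E id]] :: [E id]]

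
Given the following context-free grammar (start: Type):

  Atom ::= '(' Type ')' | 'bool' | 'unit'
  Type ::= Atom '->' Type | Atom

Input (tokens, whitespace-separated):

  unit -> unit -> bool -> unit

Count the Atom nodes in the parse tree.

4

[Type [Atom unit] -> [Type [Atom unit] -> [Type [Atom bool] -> [Type [Atom unit]]]]]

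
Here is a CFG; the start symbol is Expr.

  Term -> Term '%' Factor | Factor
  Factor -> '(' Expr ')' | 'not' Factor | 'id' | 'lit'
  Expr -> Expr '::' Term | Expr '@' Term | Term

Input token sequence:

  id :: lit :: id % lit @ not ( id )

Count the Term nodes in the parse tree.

[Expr [Expr [Expr [Expr [Term [Factor id]]] :: [Term [Factor lit]]] :: [Term [Term [Factor id]] % [Factor lit]]] @ [Term [Factor not [Factor ( [Expr [Term [Factor id]]] )]]]]

6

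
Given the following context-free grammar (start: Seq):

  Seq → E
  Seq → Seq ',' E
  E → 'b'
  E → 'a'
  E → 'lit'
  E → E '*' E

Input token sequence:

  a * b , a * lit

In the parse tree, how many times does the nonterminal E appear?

[Seq [Seq [E [E a] * [E b]]] , [E [E a] * [E lit]]]

6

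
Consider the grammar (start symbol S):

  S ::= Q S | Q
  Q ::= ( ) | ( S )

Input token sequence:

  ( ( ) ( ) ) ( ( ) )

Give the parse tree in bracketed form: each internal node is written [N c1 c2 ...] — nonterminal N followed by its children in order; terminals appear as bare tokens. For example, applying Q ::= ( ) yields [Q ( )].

S
Q S
( S ) S
( Q S ) S
( ( ) S ) S
( ( ) Q ) S
( ( ) ( ) ) S
( ( ) ( ) ) Q
( ( ) ( ) ) ( S )
( ( ) ( ) ) ( Q )
( ( ) ( ) ) ( ( ) )

[S [Q ( [S [Q ( )] [S [Q ( )]]] )] [S [Q ( [S [Q ( )]] )]]]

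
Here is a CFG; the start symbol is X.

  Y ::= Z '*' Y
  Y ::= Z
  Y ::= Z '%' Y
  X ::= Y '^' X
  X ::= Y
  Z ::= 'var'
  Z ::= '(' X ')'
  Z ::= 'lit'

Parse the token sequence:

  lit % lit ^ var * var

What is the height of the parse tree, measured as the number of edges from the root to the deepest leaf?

[X [Y [Z lit] % [Y [Z lit]]] ^ [X [Y [Z var] * [Y [Z var]]]]]

5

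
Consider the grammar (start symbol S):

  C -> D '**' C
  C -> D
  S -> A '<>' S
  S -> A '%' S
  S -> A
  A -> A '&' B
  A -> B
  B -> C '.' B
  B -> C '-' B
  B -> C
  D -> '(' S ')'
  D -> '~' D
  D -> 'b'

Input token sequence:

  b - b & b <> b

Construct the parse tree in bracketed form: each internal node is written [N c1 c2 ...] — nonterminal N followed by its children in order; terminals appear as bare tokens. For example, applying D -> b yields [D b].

S
A <> S
A & B <> S
B & B <> S
C - B & B <> S
D - B & B <> S
b - B & B <> S
b - C & B <> S
b - D & B <> S
b - b & B <> S
b - b & C <> S
b - b & D <> S
b - b & b <> S
b - b & b <> A
b - b & b <> B
b - b & b <> C
b - b & b <> D
b - b & b <> b

[S [A [A [B [C [D b]] - [B [C [D b]]]]] & [B [C [D b]]]] <> [S [A [B [C [D b]]]]]]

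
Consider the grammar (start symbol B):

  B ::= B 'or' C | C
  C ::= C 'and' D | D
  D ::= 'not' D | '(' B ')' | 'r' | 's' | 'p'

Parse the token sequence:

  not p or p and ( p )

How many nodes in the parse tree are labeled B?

3

[B [B [C [D not [D p]]]] or [C [C [D p]] and [D ( [B [C [D p]]] )]]]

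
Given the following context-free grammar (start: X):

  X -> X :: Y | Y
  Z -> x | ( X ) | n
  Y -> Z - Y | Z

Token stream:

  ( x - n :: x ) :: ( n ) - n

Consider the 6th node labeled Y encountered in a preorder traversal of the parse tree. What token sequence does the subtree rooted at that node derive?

[X [X [Y [Z ( [X [X [Y [Z x] - [Y [Z n]]]] :: [Y [Z x]]] )]]] :: [Y [Z ( [X [Y [Z n]]] )] - [Y [Z n]]]]

n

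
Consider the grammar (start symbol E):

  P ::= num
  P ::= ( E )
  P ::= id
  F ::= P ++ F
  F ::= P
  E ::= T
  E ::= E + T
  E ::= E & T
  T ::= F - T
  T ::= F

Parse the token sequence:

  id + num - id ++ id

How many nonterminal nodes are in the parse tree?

[E [E [T [F [P id]]]] + [T [F [P num]] - [T [F [P id] ++ [F [P id]]]]]]

13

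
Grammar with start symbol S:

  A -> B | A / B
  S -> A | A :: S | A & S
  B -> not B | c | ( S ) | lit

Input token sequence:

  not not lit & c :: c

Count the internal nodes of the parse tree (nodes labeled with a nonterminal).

11

[S [A [B not [B not [B lit]]]] & [S [A [B c]] :: [S [A [B c]]]]]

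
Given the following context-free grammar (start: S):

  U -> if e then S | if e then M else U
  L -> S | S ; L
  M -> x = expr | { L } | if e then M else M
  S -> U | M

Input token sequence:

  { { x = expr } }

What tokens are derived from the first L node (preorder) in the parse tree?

[S [M { [L [S [M { [L [S [M x = expr]]] }]]] }]]

{ x = expr }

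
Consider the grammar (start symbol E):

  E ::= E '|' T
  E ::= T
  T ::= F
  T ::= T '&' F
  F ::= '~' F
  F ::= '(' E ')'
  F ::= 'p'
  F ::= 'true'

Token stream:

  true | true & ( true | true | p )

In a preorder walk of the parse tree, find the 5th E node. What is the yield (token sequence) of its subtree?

true

[E [E [T [F true]]] | [T [T [F true]] & [F ( [E [E [E [T [F true]]] | [T [F true]]] | [T [F p]]] )]]]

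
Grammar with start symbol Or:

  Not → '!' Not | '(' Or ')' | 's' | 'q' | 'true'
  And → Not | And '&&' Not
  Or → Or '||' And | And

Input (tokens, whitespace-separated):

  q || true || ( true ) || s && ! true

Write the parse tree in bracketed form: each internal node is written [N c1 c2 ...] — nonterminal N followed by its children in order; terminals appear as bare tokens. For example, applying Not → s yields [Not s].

[Or [Or [Or [Or [And [Not q]]] || [And [Not true]]] || [And [Not ( [Or [And [Not true]]] )]]] || [And [And [Not s]] && [Not ! [Not true]]]]

Or
Or || And
Or || And || And
Or || And || And || And
And || And || And || And
Not || And || And || And
q || And || And || And
q || Not || And || And
q || true || And || And
q || true || Not || And
q || true || ( Or ) || And
q || true || ( And ) || And
q || true || ( Not ) || And
q || true || ( true ) || And
q || true || ( true ) || And && Not
q || true || ( true ) || Not && Not
q || true || ( true ) || s && Not
q || true || ( true ) || s && ! Not
q || true || ( true ) || s && ! true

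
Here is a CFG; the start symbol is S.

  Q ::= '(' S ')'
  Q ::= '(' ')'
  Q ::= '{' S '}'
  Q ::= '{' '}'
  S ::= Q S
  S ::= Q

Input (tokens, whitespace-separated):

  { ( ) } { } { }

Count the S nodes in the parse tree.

[S [Q { [S [Q ( )]] }] [S [Q { }] [S [Q { }]]]]

4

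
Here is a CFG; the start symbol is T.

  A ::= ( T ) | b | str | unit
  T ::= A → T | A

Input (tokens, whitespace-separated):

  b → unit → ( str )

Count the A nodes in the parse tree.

4

[T [A b] → [T [A unit] → [T [A ( [T [A str]] )]]]]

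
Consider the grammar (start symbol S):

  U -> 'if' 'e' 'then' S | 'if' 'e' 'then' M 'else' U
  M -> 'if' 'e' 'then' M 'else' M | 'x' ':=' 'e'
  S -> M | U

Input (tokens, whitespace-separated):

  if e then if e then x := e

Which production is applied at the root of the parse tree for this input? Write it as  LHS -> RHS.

[S [U if e then [S [U if e then [S [M x := e]]]]]]

S -> U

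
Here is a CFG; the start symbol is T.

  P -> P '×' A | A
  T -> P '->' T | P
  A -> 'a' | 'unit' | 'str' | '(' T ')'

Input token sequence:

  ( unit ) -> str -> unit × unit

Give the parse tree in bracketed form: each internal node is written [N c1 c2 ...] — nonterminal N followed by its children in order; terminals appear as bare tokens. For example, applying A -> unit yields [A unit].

T
P -> T
A -> T
( T ) -> T
( P ) -> T
( A ) -> T
( unit ) -> T
( unit ) -> P -> T
( unit ) -> A -> T
( unit ) -> str -> T
( unit ) -> str -> P
( unit ) -> str -> P × A
( unit ) -> str -> A × A
( unit ) -> str -> unit × A
( unit ) -> str -> unit × unit

[T [P [A ( [T [P [A unit]]] )]] -> [T [P [A str]] -> [T [P [P [A unit]] × [A unit]]]]]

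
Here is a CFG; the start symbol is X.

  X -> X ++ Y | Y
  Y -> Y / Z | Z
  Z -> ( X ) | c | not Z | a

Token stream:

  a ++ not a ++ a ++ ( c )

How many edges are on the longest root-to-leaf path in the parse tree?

6

[X [X [X [X [Y [Z a]]] ++ [Y [Z not [Z a]]]] ++ [Y [Z a]]] ++ [Y [Z ( [X [Y [Z c]]] )]]]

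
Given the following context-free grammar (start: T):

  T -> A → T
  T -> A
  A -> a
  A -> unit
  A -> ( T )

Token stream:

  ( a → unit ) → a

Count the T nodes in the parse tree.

4

[T [A ( [T [A a] → [T [A unit]]] )] → [T [A a]]]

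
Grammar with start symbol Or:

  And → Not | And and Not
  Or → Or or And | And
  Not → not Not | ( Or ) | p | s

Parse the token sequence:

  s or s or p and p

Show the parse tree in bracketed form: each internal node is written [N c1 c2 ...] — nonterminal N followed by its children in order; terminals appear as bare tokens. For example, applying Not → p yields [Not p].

[Or [Or [Or [And [Not s]]] or [And [Not s]]] or [And [And [Not p]] and [Not p]]]

Or
Or or And
Or or And or And
And or And or And
Not or And or And
s or And or And
s or Not or And
s or s or And
s or s or And and Not
s or s or Not and Not
s or s or p and Not
s or s or p and p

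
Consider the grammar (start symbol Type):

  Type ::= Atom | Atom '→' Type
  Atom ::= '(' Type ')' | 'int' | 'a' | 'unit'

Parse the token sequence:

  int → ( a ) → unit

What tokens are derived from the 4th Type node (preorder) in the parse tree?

[Type [Atom int] → [Type [Atom ( [Type [Atom a]] )] → [Type [Atom unit]]]]

unit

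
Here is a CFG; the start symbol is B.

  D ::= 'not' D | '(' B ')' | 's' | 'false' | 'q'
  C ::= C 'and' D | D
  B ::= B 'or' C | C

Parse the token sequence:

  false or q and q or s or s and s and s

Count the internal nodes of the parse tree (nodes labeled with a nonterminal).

18

[B [B [B [B [C [D false]]] or [C [C [D q]] and [D q]]] or [C [D s]]] or [C [C [C [D s]] and [D s]] and [D s]]]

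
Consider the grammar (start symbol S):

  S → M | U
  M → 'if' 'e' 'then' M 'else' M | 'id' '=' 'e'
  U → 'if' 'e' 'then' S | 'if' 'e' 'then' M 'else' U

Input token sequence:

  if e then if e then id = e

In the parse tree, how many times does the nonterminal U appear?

[S [U if e then [S [U if e then [S [M id = e]]]]]]

2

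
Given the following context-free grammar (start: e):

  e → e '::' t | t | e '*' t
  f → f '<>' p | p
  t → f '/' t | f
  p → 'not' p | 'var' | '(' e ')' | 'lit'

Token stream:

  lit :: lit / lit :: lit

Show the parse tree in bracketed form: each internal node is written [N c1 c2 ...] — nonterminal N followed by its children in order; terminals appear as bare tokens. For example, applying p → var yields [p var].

e
e :: t
e :: t :: t
t :: t :: t
f :: t :: t
p :: t :: t
lit :: t :: t
lit :: f / t :: t
lit :: p / t :: t
lit :: lit / t :: t
lit :: lit / f :: t
lit :: lit / p :: t
lit :: lit / lit :: t
lit :: lit / lit :: f
lit :: lit / lit :: p
lit :: lit / lit :: lit

[e [e [e [t [f [p lit]]]] :: [t [f [p lit]] / [t [f [p lit]]]]] :: [t [f [p lit]]]]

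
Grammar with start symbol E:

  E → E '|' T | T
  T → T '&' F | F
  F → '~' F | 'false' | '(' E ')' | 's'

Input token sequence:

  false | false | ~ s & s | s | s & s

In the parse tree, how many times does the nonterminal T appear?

[E [E [E [E [E [T [F false]]] | [T [F false]]] | [T [T [F ~ [F s]]] & [F s]]] | [T [F s]]] | [T [T [F s]] & [F s]]]

7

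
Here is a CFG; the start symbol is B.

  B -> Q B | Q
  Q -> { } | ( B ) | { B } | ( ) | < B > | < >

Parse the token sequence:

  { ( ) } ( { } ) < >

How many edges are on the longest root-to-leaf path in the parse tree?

5

[B [Q { [B [Q ( )]] }] [B [Q ( [B [Q { }]] )] [B [Q < >]]]]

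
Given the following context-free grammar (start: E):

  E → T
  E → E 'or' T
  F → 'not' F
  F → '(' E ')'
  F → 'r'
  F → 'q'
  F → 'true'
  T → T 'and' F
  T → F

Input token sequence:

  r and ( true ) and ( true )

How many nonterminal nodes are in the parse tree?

[E [T [T [T [F r]] and [F ( [E [T [F true]]] )]] and [F ( [E [T [F true]]] )]]]

13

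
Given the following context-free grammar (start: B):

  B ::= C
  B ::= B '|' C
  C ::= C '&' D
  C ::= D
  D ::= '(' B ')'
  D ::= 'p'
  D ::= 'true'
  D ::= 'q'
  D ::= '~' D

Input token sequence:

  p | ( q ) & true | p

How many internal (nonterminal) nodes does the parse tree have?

[B [B [B [C [D p]]] | [C [C [D ( [B [C [D q]]] )]] & [D true]]] | [C [D p]]]

14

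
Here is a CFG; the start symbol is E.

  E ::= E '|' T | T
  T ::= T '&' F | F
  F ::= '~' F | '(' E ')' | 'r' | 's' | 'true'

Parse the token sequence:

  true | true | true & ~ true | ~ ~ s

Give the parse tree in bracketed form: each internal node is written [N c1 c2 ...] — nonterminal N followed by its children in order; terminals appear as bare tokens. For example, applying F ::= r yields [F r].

E
E | T
E | T | T
E | T | T | T
T | T | T | T
F | T | T | T
true | T | T | T
true | F | T | T
true | true | T | T
true | true | T & F | T
true | true | F & F | T
true | true | true & F | T
true | true | true & ~ F | T
true | true | true & ~ true | T
true | true | true & ~ true | F
true | true | true & ~ true | ~ F
true | true | true & ~ true | ~ ~ F
true | true | true & ~ true | ~ ~ s

[E [E [E [E [T [F true]]] | [T [F true]]] | [T [T [F true]] & [F ~ [F true]]]] | [T [F ~ [F ~ [F s]]]]]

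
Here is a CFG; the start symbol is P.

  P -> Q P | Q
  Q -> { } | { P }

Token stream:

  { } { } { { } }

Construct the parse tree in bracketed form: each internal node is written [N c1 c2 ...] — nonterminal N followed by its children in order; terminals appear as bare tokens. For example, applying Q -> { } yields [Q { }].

[P [Q { }] [P [Q { }] [P [Q { [P [Q { }]] }]]]]

P
Q P
{ } P
{ } Q P
{ } { } P
{ } { } Q
{ } { } { P }
{ } { } { Q }
{ } { } { { } }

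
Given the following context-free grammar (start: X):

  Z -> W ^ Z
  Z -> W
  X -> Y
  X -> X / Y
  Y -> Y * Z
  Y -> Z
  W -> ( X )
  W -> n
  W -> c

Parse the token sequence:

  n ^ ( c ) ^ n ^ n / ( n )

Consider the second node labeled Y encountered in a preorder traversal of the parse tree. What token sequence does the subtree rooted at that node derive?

c

[X [X [Y [Z [W n] ^ [Z [W ( [X [Y [Z [W c]]]] )] ^ [Z [W n] ^ [Z [W n]]]]]]] / [Y [Z [W ( [X [Y [Z [W n]]]] )]]]]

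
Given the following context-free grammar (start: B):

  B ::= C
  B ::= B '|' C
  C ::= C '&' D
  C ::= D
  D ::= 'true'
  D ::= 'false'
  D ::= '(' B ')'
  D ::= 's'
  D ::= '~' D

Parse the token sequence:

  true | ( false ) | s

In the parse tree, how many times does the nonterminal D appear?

[B [B [B [C [D true]]] | [C [D ( [B [C [D false]]] )]]] | [C [D s]]]

4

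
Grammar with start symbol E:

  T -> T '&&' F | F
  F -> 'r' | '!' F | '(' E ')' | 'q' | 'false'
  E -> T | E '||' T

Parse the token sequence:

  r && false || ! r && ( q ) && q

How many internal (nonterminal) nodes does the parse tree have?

16

[E [E [T [T [F r]] && [F false]]] || [T [T [T [F ! [F r]]] && [F ( [E [T [F q]]] )]] && [F q]]]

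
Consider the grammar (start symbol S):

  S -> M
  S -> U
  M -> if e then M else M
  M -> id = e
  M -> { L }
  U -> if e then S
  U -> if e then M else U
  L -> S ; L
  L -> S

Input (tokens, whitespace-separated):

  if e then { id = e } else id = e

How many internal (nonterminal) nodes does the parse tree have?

[S [M if e then [M { [L [S [M id = e]]] }] else [M id = e]]]

7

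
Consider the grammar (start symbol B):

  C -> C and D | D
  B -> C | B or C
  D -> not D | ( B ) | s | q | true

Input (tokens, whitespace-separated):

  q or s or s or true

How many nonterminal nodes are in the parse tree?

[B [B [B [B [C [D q]]] or [C [D s]]] or [C [D s]]] or [C [D true]]]

12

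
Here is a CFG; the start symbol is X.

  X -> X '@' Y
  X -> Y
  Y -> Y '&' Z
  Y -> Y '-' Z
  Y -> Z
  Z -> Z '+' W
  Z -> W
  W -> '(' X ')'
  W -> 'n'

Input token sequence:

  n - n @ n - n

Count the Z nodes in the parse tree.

[X [X [Y [Y [Z [W n]]] - [Z [W n]]]] @ [Y [Y [Z [W n]]] - [Z [W n]]]]

4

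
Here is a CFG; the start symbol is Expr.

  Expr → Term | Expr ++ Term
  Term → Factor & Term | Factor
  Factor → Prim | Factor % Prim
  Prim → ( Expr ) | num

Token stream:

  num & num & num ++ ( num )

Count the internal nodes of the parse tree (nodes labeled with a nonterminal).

18

[Expr [Expr [Term [Factor [Prim num]] & [Term [Factor [Prim num]] & [Term [Factor [Prim num]]]]]] ++ [Term [Factor [Prim ( [Expr [Term [Factor [Prim num]]]] )]]]]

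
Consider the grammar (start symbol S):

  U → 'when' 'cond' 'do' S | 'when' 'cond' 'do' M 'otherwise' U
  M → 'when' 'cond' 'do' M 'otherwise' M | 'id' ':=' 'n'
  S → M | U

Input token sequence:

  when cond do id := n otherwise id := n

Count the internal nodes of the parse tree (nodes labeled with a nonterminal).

4

[S [M when cond do [M id := n] otherwise [M id := n]]]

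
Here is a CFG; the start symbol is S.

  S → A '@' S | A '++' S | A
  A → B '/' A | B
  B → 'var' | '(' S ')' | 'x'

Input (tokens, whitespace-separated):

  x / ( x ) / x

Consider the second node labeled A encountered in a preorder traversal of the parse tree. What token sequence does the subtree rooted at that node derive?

( x ) / x

[S [A [B x] / [A [B ( [S [A [B x]]] )] / [A [B x]]]]]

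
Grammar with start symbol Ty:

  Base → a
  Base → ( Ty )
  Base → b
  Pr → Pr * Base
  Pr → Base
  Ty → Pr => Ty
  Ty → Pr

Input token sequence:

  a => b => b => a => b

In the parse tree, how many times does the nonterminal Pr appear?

5

[Ty [Pr [Base a]] => [Ty [Pr [Base b]] => [Ty [Pr [Base b]] => [Ty [Pr [Base a]] => [Ty [Pr [Base b]]]]]]]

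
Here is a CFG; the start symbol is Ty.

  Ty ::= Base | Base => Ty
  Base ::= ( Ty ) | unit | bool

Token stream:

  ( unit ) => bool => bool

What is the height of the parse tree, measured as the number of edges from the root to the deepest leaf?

[Ty [Base ( [Ty [Base unit]] )] => [Ty [Base bool] => [Ty [Base bool]]]]

4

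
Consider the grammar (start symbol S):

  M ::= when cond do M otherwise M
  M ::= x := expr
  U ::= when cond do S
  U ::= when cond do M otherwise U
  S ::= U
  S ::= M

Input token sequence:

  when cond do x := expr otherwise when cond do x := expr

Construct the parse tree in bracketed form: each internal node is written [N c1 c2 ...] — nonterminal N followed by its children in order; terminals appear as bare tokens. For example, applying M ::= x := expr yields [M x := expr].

[S [U when cond do [M x := expr] otherwise [U when cond do [S [M x := expr]]]]]

S
U
when cond do M otherwise U
when cond do x := expr otherwise U
when cond do x := expr otherwise when cond do S
when cond do x := expr otherwise when cond do M
when cond do x := expr otherwise when cond do x := expr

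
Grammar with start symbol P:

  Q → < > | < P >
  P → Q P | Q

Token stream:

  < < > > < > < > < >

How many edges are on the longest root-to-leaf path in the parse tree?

[P [Q < [P [Q < >]] >] [P [Q < >] [P [Q < >] [P [Q < >]]]]]

5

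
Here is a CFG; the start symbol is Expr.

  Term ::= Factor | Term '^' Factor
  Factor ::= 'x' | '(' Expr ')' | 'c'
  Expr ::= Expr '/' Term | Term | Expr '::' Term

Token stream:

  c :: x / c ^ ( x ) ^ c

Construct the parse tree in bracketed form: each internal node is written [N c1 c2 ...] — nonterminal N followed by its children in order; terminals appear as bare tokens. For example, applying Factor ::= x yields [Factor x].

[Expr [Expr [Expr [Term [Factor c]]] :: [Term [Factor x]]] / [Term [Term [Term [Factor c]] ^ [Factor ( [Expr [Term [Factor x]]] )]] ^ [Factor c]]]

Expr
Expr / Term
Expr :: Term / Term
Term :: Term / Term
Factor :: Term / Term
c :: Term / Term
c :: Factor / Term
c :: x / Term
c :: x / Term ^ Factor
c :: x / Term ^ Factor ^ Factor
c :: x / Factor ^ Factor ^ Factor
c :: x / c ^ Factor ^ Factor
c :: x / c ^ ( Expr ) ^ Factor
c :: x / c ^ ( Term ) ^ Factor
c :: x / c ^ ( Factor ) ^ Factor
c :: x / c ^ ( x ) ^ Factor
c :: x / c ^ ( x ) ^ c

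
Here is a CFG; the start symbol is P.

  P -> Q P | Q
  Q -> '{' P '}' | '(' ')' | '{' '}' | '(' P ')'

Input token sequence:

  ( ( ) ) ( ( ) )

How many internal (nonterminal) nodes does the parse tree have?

8

[P [Q ( [P [Q ( )]] )] [P [Q ( [P [Q ( )]] )]]]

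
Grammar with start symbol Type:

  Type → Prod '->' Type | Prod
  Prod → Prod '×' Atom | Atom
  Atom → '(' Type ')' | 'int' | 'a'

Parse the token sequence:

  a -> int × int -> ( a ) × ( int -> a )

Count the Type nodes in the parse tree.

6

[Type [Prod [Atom a]] -> [Type [Prod [Prod [Atom int]] × [Atom int]] -> [Type [Prod [Prod [Atom ( [Type [Prod [Atom a]]] )]] × [Atom ( [Type [Prod [Atom int]] -> [Type [Prod [Atom a]]]] )]]]]]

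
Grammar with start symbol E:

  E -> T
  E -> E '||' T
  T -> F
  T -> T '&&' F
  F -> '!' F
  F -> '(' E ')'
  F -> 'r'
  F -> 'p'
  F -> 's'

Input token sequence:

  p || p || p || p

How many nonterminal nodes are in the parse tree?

12

[E [E [E [E [T [F p]]] || [T [F p]]] || [T [F p]]] || [T [F p]]]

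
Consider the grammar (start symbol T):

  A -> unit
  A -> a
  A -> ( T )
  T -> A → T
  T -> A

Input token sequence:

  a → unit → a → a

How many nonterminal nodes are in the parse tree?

8

[T [A a] → [T [A unit] → [T [A a] → [T [A a]]]]]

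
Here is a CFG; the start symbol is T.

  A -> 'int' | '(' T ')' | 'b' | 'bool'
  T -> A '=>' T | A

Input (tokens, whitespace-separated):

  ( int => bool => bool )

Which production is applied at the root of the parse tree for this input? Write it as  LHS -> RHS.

[T [A ( [T [A int] => [T [A bool] => [T [A bool]]]] )]]

T -> A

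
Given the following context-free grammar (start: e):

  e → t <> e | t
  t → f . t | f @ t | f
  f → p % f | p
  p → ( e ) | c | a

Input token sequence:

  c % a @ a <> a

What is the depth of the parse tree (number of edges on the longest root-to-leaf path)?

5

[e [t [f [p c] % [f [p a]]] @ [t [f [p a]]]] <> [e [t [f [p a]]]]]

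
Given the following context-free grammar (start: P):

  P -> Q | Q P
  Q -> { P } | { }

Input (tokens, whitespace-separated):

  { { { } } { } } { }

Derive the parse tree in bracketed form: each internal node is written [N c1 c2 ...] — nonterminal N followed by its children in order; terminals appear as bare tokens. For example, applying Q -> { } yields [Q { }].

P
Q P
{ P } P
{ Q P } P
{ { P } P } P
{ { Q } P } P
{ { { } } P } P
{ { { } } Q } P
{ { { } } { } } P
{ { { } } { } } Q
{ { { } } { } } { }

[P [Q { [P [Q { [P [Q { }]] }] [P [Q { }]]] }] [P [Q { }]]]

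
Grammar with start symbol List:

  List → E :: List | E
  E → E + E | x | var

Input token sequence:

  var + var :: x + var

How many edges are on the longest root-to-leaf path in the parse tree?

4

[List [E [E var] + [E var]] :: [List [E [E x] + [E var]]]]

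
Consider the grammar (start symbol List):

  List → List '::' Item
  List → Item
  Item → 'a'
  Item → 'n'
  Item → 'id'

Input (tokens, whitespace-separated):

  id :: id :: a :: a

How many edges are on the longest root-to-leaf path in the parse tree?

[List [List [List [List [Item id]] :: [Item id]] :: [Item a]] :: [Item a]]

5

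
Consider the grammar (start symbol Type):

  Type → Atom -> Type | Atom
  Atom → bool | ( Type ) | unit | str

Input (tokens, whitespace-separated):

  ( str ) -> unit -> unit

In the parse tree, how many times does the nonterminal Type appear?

[Type [Atom ( [Type [Atom str]] )] -> [Type [Atom unit] -> [Type [Atom unit]]]]

4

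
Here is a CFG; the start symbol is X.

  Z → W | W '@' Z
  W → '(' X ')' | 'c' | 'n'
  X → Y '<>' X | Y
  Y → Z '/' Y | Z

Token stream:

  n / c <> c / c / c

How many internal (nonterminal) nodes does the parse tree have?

17

[X [Y [Z [W n]] / [Y [Z [W c]]]] <> [X [Y [Z [W c]] / [Y [Z [W c]] / [Y [Z [W c]]]]]]]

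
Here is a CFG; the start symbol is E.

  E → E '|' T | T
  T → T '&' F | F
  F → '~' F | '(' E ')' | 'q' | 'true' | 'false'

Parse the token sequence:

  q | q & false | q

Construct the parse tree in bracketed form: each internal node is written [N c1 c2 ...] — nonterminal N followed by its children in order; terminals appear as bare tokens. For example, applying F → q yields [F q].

E
E | T
E | T | T
T | T | T
F | T | T
q | T | T
q | T & F | T
q | F & F | T
q | q & F | T
q | q & false | T
q | q & false | F
q | q & false | q

[E [E [E [T [F q]]] | [T [T [F q]] & [F false]]] | [T [F q]]]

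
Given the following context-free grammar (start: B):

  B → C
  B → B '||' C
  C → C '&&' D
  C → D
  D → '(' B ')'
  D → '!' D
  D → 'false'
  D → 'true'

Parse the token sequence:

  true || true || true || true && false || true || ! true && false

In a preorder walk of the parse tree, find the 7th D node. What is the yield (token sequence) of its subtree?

! true

[B [B [B [B [B [B [C [D true]]] || [C [D true]]] || [C [D true]]] || [C [C [D true]] && [D false]]] || [C [D true]]] || [C [C [D ! [D true]]] && [D false]]]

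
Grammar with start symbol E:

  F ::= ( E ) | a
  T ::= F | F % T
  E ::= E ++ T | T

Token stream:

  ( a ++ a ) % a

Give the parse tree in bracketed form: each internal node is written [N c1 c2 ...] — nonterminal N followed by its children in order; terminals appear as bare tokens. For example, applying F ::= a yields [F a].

[E [T [F ( [E [E [T [F a]]] ++ [T [F a]]] )] % [T [F a]]]]

E
T
F % T
( E ) % T
( E ++ T ) % T
( T ++ T ) % T
( F ++ T ) % T
( a ++ T ) % T
( a ++ F ) % T
( a ++ a ) % T
( a ++ a ) % F
( a ++ a ) % a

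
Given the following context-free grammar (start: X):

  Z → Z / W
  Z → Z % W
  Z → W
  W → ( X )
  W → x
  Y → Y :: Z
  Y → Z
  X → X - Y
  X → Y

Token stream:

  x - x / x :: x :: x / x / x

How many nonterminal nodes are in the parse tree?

[X [X [Y [Z [W x]]]] - [Y [Y [Y [Z [Z [W x]] / [W x]]] :: [Z [W x]]] :: [Z [Z [Z [W x]] / [W x]] / [W x]]]]

20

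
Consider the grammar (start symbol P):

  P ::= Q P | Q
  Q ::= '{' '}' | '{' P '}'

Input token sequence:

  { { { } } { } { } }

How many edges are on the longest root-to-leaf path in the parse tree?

6

[P [Q { [P [Q { [P [Q { }]] }] [P [Q { }] [P [Q { }]]]] }]]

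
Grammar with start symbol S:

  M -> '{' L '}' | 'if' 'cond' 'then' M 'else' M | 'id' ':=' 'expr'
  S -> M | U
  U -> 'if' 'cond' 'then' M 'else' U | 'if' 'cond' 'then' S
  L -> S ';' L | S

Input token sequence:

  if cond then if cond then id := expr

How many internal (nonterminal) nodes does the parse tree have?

[S [U if cond then [S [U if cond then [S [M id := expr]]]]]]

6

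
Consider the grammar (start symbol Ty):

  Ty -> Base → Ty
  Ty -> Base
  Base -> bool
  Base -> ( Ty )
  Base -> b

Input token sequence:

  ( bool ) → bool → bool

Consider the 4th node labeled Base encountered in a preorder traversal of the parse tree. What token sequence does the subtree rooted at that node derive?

[Ty [Base ( [Ty [Base bool]] )] → [Ty [Base bool] → [Ty [Base bool]]]]

bool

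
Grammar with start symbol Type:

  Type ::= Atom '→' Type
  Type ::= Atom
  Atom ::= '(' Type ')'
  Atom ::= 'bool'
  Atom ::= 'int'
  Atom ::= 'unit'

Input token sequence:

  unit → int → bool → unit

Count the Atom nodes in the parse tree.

4

[Type [Atom unit] → [Type [Atom int] → [Type [Atom bool] → [Type [Atom unit]]]]]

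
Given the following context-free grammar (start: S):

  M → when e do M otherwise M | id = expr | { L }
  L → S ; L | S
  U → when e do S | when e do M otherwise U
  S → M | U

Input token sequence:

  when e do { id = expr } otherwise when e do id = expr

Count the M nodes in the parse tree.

[S [U when e do [M { [L [S [M id = expr]]] }] otherwise [U when e do [S [M id = expr]]]]]

3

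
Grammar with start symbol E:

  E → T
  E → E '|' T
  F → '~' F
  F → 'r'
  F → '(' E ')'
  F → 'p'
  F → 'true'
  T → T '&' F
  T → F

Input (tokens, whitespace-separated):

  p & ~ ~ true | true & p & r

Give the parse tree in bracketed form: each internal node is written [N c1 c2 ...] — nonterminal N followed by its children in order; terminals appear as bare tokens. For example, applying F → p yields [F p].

E
E | T
T | T
T & F | T
F & F | T
p & F | T
p & ~ F | T
p & ~ ~ F | T
p & ~ ~ true | T
p & ~ ~ true | T & F
p & ~ ~ true | T & F & F
p & ~ ~ true | F & F & F
p & ~ ~ true | true & F & F
p & ~ ~ true | true & p & F
p & ~ ~ true | true & p & r

[E [E [T [T [F p]] & [F ~ [F ~ [F true]]]]] | [T [T [T [F true]] & [F p]] & [F r]]]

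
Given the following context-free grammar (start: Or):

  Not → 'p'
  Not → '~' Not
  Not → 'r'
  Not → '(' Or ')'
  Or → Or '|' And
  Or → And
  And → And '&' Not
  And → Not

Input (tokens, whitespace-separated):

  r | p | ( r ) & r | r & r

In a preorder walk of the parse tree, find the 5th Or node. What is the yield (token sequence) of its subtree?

[Or [Or [Or [Or [And [Not r]]] | [And [Not p]]] | [And [And [Not ( [Or [And [Not r]]] )]] & [Not r]]] | [And [And [Not r]] & [Not r]]]

r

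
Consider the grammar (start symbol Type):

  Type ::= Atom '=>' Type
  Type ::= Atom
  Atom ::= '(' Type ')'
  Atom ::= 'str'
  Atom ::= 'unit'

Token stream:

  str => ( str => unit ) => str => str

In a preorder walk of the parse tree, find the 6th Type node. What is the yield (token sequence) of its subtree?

[Type [Atom str] => [Type [Atom ( [Type [Atom str] => [Type [Atom unit]]] )] => [Type [Atom str] => [Type [Atom str]]]]]

str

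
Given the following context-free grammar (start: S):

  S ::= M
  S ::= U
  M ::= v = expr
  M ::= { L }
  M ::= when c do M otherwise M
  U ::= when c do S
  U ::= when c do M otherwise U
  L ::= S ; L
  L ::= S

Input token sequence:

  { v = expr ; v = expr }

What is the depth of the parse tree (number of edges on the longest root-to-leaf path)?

6

[S [M { [L [S [M v = expr]] ; [L [S [M v = expr]]]] }]]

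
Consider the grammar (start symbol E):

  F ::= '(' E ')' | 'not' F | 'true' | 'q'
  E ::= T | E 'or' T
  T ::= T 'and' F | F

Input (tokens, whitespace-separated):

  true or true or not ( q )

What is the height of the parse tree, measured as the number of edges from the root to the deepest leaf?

7

[E [E [E [T [F true]]] or [T [F true]]] or [T [F not [F ( [E [T [F q]]] )]]]]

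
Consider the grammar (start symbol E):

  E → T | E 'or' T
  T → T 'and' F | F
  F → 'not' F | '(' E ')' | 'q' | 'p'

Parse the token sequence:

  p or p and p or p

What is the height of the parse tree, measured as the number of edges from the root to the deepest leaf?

5

[E [E [E [T [F p]]] or [T [T [F p]] and [F p]]] or [T [F p]]]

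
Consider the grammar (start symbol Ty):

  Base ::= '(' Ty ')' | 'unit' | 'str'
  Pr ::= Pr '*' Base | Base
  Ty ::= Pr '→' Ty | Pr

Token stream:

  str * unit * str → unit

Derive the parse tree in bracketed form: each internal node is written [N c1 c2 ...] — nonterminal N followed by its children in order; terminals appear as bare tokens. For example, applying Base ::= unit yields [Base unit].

[Ty [Pr [Pr [Pr [Base str]] * [Base unit]] * [Base str]] → [Ty [Pr [Base unit]]]]

Ty
Pr → Ty
Pr * Base → Ty
Pr * Base * Base → Ty
Base * Base * Base → Ty
str * Base * Base → Ty
str * unit * Base → Ty
str * unit * str → Ty
str * unit * str → Pr
str * unit * str → Base
str * unit * str → unit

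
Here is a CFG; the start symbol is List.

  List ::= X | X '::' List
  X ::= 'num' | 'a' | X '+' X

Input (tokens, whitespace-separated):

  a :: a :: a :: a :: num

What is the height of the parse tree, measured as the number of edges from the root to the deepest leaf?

[List [X a] :: [List [X a] :: [List [X a] :: [List [X a] :: [List [X num]]]]]]

6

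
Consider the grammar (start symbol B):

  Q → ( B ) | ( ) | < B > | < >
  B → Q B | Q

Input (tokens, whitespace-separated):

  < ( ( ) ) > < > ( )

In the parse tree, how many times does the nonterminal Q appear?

5

[B [Q < [B [Q ( [B [Q ( )]] )]] >] [B [Q < >] [B [Q ( )]]]]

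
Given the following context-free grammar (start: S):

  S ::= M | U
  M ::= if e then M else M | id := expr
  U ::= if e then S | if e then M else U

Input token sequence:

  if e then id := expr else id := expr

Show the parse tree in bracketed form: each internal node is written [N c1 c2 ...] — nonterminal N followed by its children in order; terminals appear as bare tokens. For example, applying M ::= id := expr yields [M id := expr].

[S [M if e then [M id := expr] else [M id := expr]]]

S
M
if e then M else M
if e then id := expr else M
if e then id := expr else id := expr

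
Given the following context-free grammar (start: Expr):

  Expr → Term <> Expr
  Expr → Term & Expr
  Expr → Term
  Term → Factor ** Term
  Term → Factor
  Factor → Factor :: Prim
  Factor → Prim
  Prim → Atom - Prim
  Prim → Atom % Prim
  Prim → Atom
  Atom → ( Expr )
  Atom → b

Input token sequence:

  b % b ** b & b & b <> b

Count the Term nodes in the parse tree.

[Expr [Term [Factor [Prim [Atom b] % [Prim [Atom b]]]] ** [Term [Factor [Prim [Atom b]]]]] & [Expr [Term [Factor [Prim [Atom b]]]] & [Expr [Term [Factor [Prim [Atom b]]]] <> [Expr [Term [Factor [Prim [Atom b]]]]]]]]

5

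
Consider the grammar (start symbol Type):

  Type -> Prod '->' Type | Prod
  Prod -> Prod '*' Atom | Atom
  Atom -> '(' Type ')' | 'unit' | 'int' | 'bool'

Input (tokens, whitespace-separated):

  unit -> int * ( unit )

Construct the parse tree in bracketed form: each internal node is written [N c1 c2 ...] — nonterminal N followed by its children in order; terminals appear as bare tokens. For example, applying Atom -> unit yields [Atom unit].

[Type [Prod [Atom unit]] -> [Type [Prod [Prod [Atom int]] * [Atom ( [Type [Prod [Atom unit]]] )]]]]

Type
Prod -> Type
Atom -> Type
unit -> Type
unit -> Prod
unit -> Prod * Atom
unit -> Atom * Atom
unit -> int * Atom
unit -> int * ( Type )
unit -> int * ( Prod )
unit -> int * ( Atom )
unit -> int * ( unit )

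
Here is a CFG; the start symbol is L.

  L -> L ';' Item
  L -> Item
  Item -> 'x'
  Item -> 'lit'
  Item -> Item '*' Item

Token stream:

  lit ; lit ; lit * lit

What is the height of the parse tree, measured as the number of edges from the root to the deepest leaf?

4

[L [L [L [Item lit]] ; [Item lit]] ; [Item [Item lit] * [Item lit]]]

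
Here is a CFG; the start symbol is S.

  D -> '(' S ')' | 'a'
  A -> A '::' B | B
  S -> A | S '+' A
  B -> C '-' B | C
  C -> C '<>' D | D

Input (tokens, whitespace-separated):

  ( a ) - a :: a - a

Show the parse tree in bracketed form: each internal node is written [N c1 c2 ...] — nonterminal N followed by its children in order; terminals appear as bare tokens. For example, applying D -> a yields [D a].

[S [A [A [B [C [D ( [S [A [B [C [D a]]]]] )]] - [B [C [D a]]]]] :: [B [C [D a]] - [B [C [D a]]]]]]

S
A
A :: B
B :: B
C - B :: B
D - B :: B
( S ) - B :: B
( A ) - B :: B
( B ) - B :: B
( C ) - B :: B
( D ) - B :: B
( a ) - B :: B
( a ) - C :: B
( a ) - D :: B
( a ) - a :: B
( a ) - a :: C - B
( a ) - a :: D - B
( a ) - a :: a - B
( a ) - a :: a - C
( a ) - a :: a - D
( a ) - a :: a - a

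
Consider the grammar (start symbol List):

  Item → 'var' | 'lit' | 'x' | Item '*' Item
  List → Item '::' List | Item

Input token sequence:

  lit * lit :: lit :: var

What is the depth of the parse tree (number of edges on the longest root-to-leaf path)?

[List [Item [Item lit] * [Item lit]] :: [List [Item lit] :: [List [Item var]]]]

4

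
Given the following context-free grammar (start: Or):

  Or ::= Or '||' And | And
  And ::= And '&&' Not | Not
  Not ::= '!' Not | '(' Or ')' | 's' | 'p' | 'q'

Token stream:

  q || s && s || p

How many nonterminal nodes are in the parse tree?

[Or [Or [Or [And [Not q]]] || [And [And [Not s]] && [Not s]]] || [And [Not p]]]

11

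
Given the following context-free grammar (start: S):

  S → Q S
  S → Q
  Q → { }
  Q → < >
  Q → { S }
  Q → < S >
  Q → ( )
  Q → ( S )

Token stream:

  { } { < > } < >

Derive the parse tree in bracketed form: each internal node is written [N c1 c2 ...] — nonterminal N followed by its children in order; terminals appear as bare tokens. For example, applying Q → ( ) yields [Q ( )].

[S [Q { }] [S [Q { [S [Q < >]] }] [S [Q < >]]]]

S
Q S
{ } S
{ } Q S
{ } { S } S
{ } { Q } S
{ } { < > } S
{ } { < > } Q
{ } { < > } < >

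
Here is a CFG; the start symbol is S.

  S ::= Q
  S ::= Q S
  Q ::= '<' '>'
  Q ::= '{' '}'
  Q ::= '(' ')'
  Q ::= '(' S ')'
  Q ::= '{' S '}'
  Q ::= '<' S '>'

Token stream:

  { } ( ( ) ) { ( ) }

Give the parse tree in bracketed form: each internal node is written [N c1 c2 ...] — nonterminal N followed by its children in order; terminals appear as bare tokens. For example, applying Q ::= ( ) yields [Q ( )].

[S [Q { }] [S [Q ( [S [Q ( )]] )] [S [Q { [S [Q ( )]] }]]]]

S
Q S
{ } S
{ } Q S
{ } ( S ) S
{ } ( Q ) S
{ } ( ( ) ) S
{ } ( ( ) ) Q
{ } ( ( ) ) { S }
{ } ( ( ) ) { Q }
{ } ( ( ) ) { ( ) }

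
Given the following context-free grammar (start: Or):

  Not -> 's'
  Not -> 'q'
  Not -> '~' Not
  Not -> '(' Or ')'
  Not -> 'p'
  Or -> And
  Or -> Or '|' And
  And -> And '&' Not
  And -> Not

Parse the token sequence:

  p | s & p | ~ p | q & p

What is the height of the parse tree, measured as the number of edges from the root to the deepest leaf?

[Or [Or [Or [Or [And [Not p]]] | [And [And [Not s]] & [Not p]]] | [And [Not ~ [Not p]]]] | [And [And [Not q]] & [Not p]]]

6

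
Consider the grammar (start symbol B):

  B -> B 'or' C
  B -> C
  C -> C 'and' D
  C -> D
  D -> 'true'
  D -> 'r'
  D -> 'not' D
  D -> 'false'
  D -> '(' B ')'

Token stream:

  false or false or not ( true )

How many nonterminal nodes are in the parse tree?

[B [B [B [C [D false]]] or [C [D false]]] or [C [D not [D ( [B [C [D true]]] )]]]]

13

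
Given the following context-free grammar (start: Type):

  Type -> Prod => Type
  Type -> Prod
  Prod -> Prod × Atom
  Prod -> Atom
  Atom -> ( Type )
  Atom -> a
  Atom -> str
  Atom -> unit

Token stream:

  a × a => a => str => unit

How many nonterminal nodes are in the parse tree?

[Type [Prod [Prod [Atom a]] × [Atom a]] => [Type [Prod [Atom a]] => [Type [Prod [Atom str]] => [Type [Prod [Atom unit]]]]]]

14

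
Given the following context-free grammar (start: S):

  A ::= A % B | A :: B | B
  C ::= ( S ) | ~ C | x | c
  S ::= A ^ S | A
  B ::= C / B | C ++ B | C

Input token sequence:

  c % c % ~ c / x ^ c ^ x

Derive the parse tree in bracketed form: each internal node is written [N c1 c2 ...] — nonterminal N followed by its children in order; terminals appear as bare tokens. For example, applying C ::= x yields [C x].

[S [A [A [A [B [C c]]] % [B [C c]]] % [B [C ~ [C c]] / [B [C x]]]] ^ [S [A [B [C c]]] ^ [S [A [B [C x]]]]]]

S
A ^ S
A % B ^ S
A % B % B ^ S
B % B % B ^ S
C % B % B ^ S
c % B % B ^ S
c % C % B ^ S
c % c % B ^ S
c % c % C / B ^ S
c % c % ~ C / B ^ S
c % c % ~ c / B ^ S
c % c % ~ c / C ^ S
c % c % ~ c / x ^ S
c % c % ~ c / x ^ A ^ S
c % c % ~ c / x ^ B ^ S
c % c % ~ c / x ^ C ^ S
c % c % ~ c / x ^ c ^ S
c % c % ~ c / x ^ c ^ A
c % c % ~ c / x ^ c ^ B
c % c % ~ c / x ^ c ^ C
c % c % ~ c / x ^ c ^ x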